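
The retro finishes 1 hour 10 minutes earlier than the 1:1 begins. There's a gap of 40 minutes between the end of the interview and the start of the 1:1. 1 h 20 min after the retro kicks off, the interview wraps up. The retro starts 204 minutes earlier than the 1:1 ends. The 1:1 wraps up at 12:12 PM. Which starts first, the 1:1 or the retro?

The retro starts at 12:12 PM − 204 min = 8:48 AM.
The interview ends at 8:48 AM + 80 min = 10:08 AM.
The 1:1 starts at 10:08 AM + 40 min = 10:48 AM.
The 1:1 starts at 10:48 AM and the retro starts at 8:48 AM, so the retro is first.

the retro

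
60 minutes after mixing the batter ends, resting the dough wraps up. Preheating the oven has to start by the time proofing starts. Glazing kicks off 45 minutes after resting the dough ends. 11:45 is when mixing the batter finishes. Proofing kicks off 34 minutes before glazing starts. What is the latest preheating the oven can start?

12:56

Resting the dough ends at 11:45 + 60 min = 12:45.
Glazing starts at 12:45 + 45 min = 13:30.
Proofing starts at 13:30 − 34 min = 12:56.
Preheating the oven is bounded by proofing, so the latest it can start is 12:56.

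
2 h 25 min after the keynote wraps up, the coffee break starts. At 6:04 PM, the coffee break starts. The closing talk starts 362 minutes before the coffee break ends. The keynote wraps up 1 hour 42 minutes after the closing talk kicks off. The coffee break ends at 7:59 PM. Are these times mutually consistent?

Yes

The closing talk starts at 7:59 PM − 362 min = 1:57 PM.
The keynote ends at 1:57 PM + 102 min = 3:39 PM.
The coffee break starts at 3:39 PM + 145 min = 6:04 PM.
That matches the stated 6:04 PM, so the schedule is consistent.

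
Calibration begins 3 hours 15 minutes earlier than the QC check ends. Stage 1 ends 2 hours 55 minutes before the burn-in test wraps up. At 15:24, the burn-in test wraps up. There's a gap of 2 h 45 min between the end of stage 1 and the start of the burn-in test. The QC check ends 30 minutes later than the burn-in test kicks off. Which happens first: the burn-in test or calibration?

calibration

Stage 1 ends at 15:24 − 175 min = 12:29.
The burn-in test starts at 12:29 + 165 min = 15:14.
The QC check ends at 15:14 + 30 min = 15:44.
Calibration starts at 15:44 − 195 min = 12:29.
The burn-in test starts at 15:14 and calibration starts at 12:29, so calibration is first.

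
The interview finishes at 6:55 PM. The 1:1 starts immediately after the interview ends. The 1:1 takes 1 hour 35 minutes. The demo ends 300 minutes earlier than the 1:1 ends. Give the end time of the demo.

The 1:1 starts at 6:55 PM.
The 1:1 ends at 6:55 PM + 95 min = 8:30 PM.
The demo ends at 8:30 PM − 300 min = 3:30 PM.

3:30 PM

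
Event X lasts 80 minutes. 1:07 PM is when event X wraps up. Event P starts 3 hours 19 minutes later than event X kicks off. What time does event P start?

Event X starts at 1:07 PM − 80 min = 11:47 AM.
Event P starts at 11:47 AM + 199 min = 3:06 PM.

3:06 PM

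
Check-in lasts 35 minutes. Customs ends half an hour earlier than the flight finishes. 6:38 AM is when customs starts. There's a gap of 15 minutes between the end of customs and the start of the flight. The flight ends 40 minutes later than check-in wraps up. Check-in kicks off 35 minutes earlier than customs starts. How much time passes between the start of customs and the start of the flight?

25 minutes

Check-in starts at 6:38 AM − 35 min = 6:03 AM.
Check-in ends at 6:03 AM + 35 min = 6:38 AM.
The flight ends at 6:38 AM + 40 min = 7:18 AM.
Customs ends at 7:18 AM − 30 min = 6:48 AM.
The flight starts at 6:48 AM + 15 min = 7:03 AM.
From 6:38 AM to 7:03 AM is 25 minutes.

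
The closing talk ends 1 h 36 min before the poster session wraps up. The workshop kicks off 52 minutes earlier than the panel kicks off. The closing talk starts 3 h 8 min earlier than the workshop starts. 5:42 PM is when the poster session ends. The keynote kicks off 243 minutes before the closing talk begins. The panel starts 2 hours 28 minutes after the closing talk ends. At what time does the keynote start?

10:31 AM

The closing talk ends at 5:42 PM − 96 min = 4:06 PM.
The panel starts at 4:06 PM + 148 min = 6:34 PM.
The workshop starts at 6:34 PM − 52 min = 5:42 PM.
The closing talk starts at 5:42 PM − 188 min = 2:34 PM.
The keynote starts at 2:34 PM − 243 min = 10:31 AM.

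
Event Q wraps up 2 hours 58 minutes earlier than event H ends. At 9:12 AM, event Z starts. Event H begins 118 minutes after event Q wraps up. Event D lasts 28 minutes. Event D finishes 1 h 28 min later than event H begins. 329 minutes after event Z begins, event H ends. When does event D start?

2:41 PM

Event H ends at 9:12 AM + 329 min = 2:41 PM.
Event Q ends at 2:41 PM − 178 min = 11:43 AM.
Event H starts at 11:43 AM + 118 min = 1:41 PM.
Event D ends at 1:41 PM + 88 min = 3:09 PM.
Event D starts at 3:09 PM − 28 min = 2:41 PM.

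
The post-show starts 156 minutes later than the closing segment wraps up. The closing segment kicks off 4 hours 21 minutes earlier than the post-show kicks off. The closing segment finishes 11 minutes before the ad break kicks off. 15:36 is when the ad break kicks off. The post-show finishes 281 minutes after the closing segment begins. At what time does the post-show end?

The closing segment ends at 15:36 − 11 min = 15:25.
The post-show starts at 15:25 + 156 min = 18:01.
The closing segment starts at 18:01 − 261 min = 13:40.
The post-show ends at 13:40 + 281 min = 18:21.

18:21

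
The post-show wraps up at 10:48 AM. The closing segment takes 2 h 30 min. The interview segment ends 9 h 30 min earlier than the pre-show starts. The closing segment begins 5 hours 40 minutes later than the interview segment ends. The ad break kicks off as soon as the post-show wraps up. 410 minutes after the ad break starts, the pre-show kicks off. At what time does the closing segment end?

4:18 PM

The ad break starts at 10:48 AM.
The pre-show starts at 10:48 AM + 410 min = 5:38 PM.
The interview segment ends at 5:38 PM − 570 min = 8:08 AM.
The closing segment starts at 8:08 AM + 340 min = 1:48 PM.
The closing segment ends at 1:48 PM + 150 min = 4:18 PM.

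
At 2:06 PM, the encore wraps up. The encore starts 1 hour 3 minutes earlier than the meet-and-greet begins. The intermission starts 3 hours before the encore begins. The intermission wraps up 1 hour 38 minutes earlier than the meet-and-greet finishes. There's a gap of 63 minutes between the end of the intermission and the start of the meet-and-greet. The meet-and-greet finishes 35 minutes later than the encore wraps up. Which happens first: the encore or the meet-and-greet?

the encore

The meet-and-greet ends at 2:06 PM + 35 min = 2:41 PM.
The intermission ends at 2:41 PM − 98 min = 1:03 PM.
The meet-and-greet starts at 1:03 PM + 63 min = 2:06 PM.
The encore starts at 2:06 PM − 63 min = 1:03 PM.
The encore starts at 1:03 PM and the meet-and-greet starts at 2:06 PM, so the encore is first.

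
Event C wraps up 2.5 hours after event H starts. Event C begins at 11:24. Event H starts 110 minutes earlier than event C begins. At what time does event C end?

Event H starts at 11:24 − 110 min = 09:34.
Event C ends at 09:34 + 150 min = 12:04.

12:04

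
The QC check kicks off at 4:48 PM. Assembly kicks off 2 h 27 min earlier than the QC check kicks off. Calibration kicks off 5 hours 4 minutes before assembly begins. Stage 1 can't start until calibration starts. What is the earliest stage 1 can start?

Assembly starts at 4:48 PM − 147 min = 2:21 PM.
Calibration starts at 2:21 PM − 304 min = 9:17 AM.
Stage 1 is bounded by calibration, so the earliest it can start is 9:17 AM.

9:17 AM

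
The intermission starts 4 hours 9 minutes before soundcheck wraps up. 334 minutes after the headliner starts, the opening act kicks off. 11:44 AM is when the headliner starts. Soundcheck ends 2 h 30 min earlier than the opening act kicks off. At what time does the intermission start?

The opening act starts at 11:44 AM + 334 min = 5:18 PM.
Soundcheck ends at 5:18 PM − 150 min = 2:48 PM.
The intermission starts at 2:48 PM − 249 min = 10:39 AM.

10:39 AM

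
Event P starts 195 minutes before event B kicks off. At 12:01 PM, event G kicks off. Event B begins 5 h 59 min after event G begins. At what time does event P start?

2:45 PM

Event B starts at 12:01 PM + 359 min = 6:00 PM.
Event P starts at 6:00 PM − 195 min = 2:45 PM.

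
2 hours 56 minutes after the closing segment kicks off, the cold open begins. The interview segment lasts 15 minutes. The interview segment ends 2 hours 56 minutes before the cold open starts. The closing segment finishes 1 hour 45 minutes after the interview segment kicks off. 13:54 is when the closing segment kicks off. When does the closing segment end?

15:24

The cold open starts at 13:54 + 176 min = 16:50.
The interview segment ends at 16:50 − 176 min = 13:54.
The interview segment starts at 13:54 − 15 min = 13:39.
The closing segment ends at 13:39 + 105 min = 15:24.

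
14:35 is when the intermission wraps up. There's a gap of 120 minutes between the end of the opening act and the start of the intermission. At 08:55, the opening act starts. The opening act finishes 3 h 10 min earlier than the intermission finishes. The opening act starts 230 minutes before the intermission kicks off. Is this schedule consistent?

No

The opening act ends at 14:35 − 190 min = 11:25.
The intermission starts at 11:25 + 120 min = 13:25.
The opening act starts at 13:25 − 230 min = 09:35.
But the opening act is also said to start at 08:55 — a 40-minute conflict.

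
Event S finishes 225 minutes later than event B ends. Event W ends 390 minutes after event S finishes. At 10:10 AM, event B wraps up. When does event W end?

8:25 PM

Event S ends at 10:10 AM + 225 min = 1:55 PM.
Event W ends at 1:55 PM + 390 min = 8:25 PM.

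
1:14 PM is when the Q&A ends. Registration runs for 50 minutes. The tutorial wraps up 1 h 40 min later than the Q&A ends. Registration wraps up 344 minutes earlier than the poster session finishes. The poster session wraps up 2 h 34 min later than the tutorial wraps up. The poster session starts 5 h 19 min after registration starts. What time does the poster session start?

4:13 PM

The tutorial ends at 1:14 PM + 100 min = 2:54 PM.
The poster session ends at 2:54 PM + 154 min = 5:28 PM.
Registration ends at 5:28 PM − 344 min = 11:44 AM.
Registration starts at 11:44 AM − 50 min = 10:54 AM.
The poster session starts at 10:54 AM + 319 min = 4:13 PM.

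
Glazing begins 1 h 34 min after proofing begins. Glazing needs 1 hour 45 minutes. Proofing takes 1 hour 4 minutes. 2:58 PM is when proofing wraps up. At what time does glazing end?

5:13 PM

Proofing starts at 2:58 PM − 64 min = 1:54 PM.
Glazing starts at 1:54 PM + 94 min = 3:28 PM.
Glazing ends at 3:28 PM + 105 min = 5:13 PM.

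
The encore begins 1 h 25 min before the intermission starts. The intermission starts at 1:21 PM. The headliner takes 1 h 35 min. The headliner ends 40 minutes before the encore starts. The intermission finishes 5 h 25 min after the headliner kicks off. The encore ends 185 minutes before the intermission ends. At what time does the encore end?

The encore starts at 1:21 PM − 85 min = 11:56 AM.
The headliner ends at 11:56 AM − 40 min = 11:16 AM.
The headliner starts at 11:16 AM − 95 min = 9:41 AM.
The intermission ends at 9:41 AM + 325 min = 3:06 PM.
The encore ends at 3:06 PM − 185 min = 12:01 PM.

12:01 PM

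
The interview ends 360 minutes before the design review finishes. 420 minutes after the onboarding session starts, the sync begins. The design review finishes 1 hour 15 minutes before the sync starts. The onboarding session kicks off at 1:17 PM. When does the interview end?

The sync starts at 1:17 PM + 420 min = 8:17 PM.
The design review ends at 8:17 PM − 75 min = 7:02 PM.
The interview ends at 7:02 PM − 360 min = 1:02 PM.

1:02 PM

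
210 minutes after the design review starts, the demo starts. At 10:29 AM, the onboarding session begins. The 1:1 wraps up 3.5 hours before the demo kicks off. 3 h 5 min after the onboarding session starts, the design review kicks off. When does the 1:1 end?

1:34 PM

The design review starts at 10:29 AM + 185 min = 1:34 PM.
The demo starts at 1:34 PM + 210 min = 5:04 PM.
The 1:1 ends at 5:04 PM − 210 min = 1:34 PM.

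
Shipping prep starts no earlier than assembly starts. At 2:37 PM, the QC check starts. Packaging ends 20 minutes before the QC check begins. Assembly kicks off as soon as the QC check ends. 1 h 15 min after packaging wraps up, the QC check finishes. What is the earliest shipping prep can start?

Packaging ends at 2:37 PM − 20 min = 2:17 PM.
The QC check ends at 2:17 PM + 75 min = 3:32 PM.
So assembly starts at 3:32 PM.
Shipping prep is bounded by assembly, so the earliest it can start is 3:32 PM.

3:32 PM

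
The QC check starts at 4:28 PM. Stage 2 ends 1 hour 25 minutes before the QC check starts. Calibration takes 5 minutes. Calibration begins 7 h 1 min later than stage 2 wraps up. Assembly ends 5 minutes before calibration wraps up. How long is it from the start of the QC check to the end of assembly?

Stage 2 ends at 4:28 PM − 85 min = 3:03 PM.
Calibration starts at 3:03 PM + 421 min = 10:04 PM.
Calibration ends at 10:04 PM + 5 min = 10:09 PM.
Assembly ends at 10:09 PM − 5 min = 10:04 PM.
From 4:28 PM to 10:04 PM is 5 hours 36 minutes.

5 hours 36 minutes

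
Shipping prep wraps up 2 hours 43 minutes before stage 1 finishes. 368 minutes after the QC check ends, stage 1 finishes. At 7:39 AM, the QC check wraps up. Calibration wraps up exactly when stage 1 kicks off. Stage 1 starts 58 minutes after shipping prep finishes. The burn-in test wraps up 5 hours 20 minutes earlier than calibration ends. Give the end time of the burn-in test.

6:42 AM

Stage 1 ends at 7:39 AM + 368 min = 1:47 PM.
Shipping prep ends at 1:47 PM − 163 min = 11:04 AM.
Stage 1 starts at 11:04 AM + 58 min = 12:02 PM.
So calibration ends at 12:02 PM.
The burn-in test ends at 12:02 PM − 320 min = 6:42 AM.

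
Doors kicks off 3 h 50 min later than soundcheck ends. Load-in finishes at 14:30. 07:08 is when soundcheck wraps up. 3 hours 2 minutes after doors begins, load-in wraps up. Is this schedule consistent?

Doors starts at 07:08 + 230 min = 10:58.
Load-in ends at 10:58 + 182 min = 14:00.
But load-in is also said to end at 14:30 — a 30-minute conflict.

No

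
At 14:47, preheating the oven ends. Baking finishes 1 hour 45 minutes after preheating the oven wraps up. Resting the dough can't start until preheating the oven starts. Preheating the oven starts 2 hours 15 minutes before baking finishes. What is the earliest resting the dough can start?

14:17

Baking ends at 14:47 + 105 min = 16:32.
Preheating the oven starts at 16:32 − 135 min = 14:17.
Resting the dough is bounded by preheating the oven, so the earliest it can start is 14:17.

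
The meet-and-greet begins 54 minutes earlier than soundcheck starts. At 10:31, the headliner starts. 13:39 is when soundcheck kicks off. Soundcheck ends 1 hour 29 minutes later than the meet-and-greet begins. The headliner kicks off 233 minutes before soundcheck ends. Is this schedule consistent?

No

The meet-and-greet starts at 13:39 − 54 min = 12:45.
Soundcheck ends at 12:45 + 89 min = 14:14.
The headliner starts at 14:14 − 233 min = 10:21.
But the headliner is also said to start at 10:31 — a 10-minute conflict.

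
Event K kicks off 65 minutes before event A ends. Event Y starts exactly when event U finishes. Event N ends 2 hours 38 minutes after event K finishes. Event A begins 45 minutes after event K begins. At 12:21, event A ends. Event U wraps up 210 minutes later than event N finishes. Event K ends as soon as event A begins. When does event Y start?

18:09

Event K starts at 12:21 − 65 min = 11:16.
Event A starts at 11:16 + 45 min = 12:01.
So event K ends at 12:01.
Event N ends at 12:01 + 158 min = 14:39.
Event U ends at 14:39 + 210 min = 18:09.
So event Y starts at 18:09.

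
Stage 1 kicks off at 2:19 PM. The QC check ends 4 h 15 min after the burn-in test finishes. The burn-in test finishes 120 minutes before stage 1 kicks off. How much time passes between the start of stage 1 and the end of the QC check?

The burn-in test ends at 2:19 PM − 120 min = 12:19 PM.
The QC check ends at 12:19 PM + 255 min = 4:34 PM.
From 2:19 PM to 4:34 PM is 2 hours 15 minutes.

2 hours 15 minutes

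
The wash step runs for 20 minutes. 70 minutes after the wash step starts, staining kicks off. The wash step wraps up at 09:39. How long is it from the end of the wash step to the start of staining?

The wash step starts at 09:39 − 20 min = 09:19.
Staining starts at 09:19 + 70 min = 10:29.
From 09:39 to 10:29 is 50 minutes.

50 minutes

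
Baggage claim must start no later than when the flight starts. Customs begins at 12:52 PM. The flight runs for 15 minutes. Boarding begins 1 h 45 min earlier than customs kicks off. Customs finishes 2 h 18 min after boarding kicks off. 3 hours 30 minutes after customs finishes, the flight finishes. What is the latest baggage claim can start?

Boarding starts at 12:52 PM − 105 min = 11:07 AM.
Customs ends at 11:07 AM + 138 min = 1:25 PM.
The flight ends at 1:25 PM + 210 min = 4:55 PM.
The flight starts at 4:55 PM − 15 min = 4:40 PM.
Baggage claim is bounded by the flight, so the latest it can start is 4:40 PM.

4:40 PM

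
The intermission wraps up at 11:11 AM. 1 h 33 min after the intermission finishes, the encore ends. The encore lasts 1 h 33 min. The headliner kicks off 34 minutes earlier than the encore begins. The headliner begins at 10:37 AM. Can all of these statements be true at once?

Yes

The encore ends at 11:11 AM + 93 min = 12:44 PM.
The encore starts at 12:44 PM − 93 min = 11:11 AM.
The headliner starts at 11:11 AM − 34 min = 10:37 AM.
That matches the stated 10:37 AM, so the schedule is consistent.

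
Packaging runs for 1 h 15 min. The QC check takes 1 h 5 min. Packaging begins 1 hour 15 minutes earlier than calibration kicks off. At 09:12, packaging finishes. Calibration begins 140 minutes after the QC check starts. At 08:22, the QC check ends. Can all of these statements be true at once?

No

The QC check starts at 08:22 − 65 min = 07:17.
Calibration starts at 07:17 + 140 min = 09:37.
Packaging starts at 09:37 − 75 min = 08:22.
Packaging ends at 08:22 + 75 min = 09:37.
But packaging is also said to end at 09:12 — a 25-minute conflict.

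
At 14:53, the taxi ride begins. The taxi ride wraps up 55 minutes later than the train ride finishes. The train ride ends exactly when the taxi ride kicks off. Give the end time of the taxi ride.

15:48

The train ride ends at 14:53.
The taxi ride ends at 14:53 + 55 min = 15:48.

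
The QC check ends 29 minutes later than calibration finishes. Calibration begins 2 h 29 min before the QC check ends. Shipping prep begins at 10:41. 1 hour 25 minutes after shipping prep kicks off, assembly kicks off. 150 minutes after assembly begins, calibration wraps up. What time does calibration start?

Assembly starts at 10:41 + 85 min = 12:06.
Calibration ends at 12:06 + 150 min = 14:36.
The QC check ends at 14:36 + 29 min = 15:05.
Calibration starts at 15:05 − 149 min = 12:36.

12:36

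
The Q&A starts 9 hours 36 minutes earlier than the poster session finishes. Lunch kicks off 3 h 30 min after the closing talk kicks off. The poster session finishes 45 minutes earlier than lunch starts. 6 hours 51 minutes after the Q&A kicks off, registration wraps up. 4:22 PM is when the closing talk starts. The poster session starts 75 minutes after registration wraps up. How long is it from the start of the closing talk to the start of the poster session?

Lunch starts at 4:22 PM + 210 min = 7:52 PM.
The poster session ends at 7:52 PM − 45 min = 7:07 PM.
The Q&A starts at 7:07 PM − 576 min = 9:31 AM.
Registration ends at 9:31 AM + 411 min = 4:22 PM.
The poster session starts at 4:22 PM + 75 min = 5:37 PM.
From 4:22 PM to 5:37 PM is 1 hour 15 minutes.

1 hour 15 minutes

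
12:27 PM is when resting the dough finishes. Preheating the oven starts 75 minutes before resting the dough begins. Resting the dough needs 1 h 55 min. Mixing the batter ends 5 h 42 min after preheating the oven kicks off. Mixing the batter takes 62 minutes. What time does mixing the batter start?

Resting the dough starts at 12:27 PM − 115 min = 10:32 AM.
Preheating the oven starts at 10:32 AM − 75 min = 9:17 AM.
Mixing the batter ends at 9:17 AM + 342 min = 2:59 PM.
Mixing the batter starts at 2:59 PM − 62 min = 1:57 PM.

1:57 PM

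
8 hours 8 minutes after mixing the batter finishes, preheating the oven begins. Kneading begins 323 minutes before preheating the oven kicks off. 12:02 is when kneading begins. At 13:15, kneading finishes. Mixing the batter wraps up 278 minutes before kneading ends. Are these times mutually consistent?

No

Mixing the batter ends at 13:15 − 278 min = 08:37.
Preheating the oven starts at 08:37 + 488 min = 16:45.
Kneading starts at 16:45 − 323 min = 11:22.
But kneading is also said to start at 12:02 — a 40-minute conflict.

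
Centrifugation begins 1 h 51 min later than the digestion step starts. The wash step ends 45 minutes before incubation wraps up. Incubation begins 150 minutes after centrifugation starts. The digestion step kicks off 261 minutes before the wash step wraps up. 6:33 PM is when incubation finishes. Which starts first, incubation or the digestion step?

the digestion step

The wash step ends at 6:33 PM − 45 min = 5:48 PM.
The digestion step starts at 5:48 PM − 261 min = 1:27 PM.
Centrifugation starts at 1:27 PM + 111 min = 3:18 PM.
Incubation starts at 3:18 PM + 150 min = 5:48 PM.
Incubation starts at 5:48 PM and the digestion step starts at 1:27 PM, so the digestion step is first.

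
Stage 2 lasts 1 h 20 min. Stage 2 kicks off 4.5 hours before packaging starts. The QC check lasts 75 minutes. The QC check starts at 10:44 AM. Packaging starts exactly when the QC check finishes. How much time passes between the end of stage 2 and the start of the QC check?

The QC check ends at 10:44 AM + 75 min = 11:59 AM.
So packaging starts at 11:59 AM.
Stage 2 starts at 11:59 AM − 270 min = 7:29 AM.
Stage 2 ends at 7:29 AM + 80 min = 8:49 AM.
From 8:49 AM to 10:44 AM is 115 minutes.

115 minutes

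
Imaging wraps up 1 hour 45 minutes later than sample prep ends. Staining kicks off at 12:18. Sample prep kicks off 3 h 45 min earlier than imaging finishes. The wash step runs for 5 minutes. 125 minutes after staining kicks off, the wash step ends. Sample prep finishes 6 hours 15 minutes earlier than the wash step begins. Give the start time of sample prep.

The wash step ends at 12:18 + 125 min = 14:23.
The wash step starts at 14:23 − 5 min = 14:18.
Sample prep ends at 14:18 − 375 min = 08:03.
Imaging ends at 08:03 + 105 min = 09:48.
Sample prep starts at 09:48 − 225 min = 06:03.

06:03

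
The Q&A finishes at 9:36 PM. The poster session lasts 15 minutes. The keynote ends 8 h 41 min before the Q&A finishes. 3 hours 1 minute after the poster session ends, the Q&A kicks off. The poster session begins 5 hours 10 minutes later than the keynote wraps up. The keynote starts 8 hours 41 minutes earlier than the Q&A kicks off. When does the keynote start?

The keynote ends at 9:36 PM − 521 min = 12:55 PM.
The poster session starts at 12:55 PM + 310 min = 6:05 PM.
The poster session ends at 6:05 PM + 15 min = 6:20 PM.
The Q&A starts at 6:20 PM + 181 min = 9:21 PM.
The keynote starts at 9:21 PM − 521 min = 12:40 PM.

12:40 PM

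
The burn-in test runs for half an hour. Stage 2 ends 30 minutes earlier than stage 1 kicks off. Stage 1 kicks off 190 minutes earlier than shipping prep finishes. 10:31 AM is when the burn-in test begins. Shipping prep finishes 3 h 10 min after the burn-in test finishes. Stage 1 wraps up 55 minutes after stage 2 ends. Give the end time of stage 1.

11:26 AM

The burn-in test ends at 10:31 AM + 30 min = 11:01 AM.
Shipping prep ends at 11:01 AM + 190 min = 2:11 PM.
Stage 1 starts at 2:11 PM − 190 min = 11:01 AM.
Stage 2 ends at 11:01 AM − 30 min = 10:31 AM.
Stage 1 ends at 10:31 AM + 55 min = 11:26 AM.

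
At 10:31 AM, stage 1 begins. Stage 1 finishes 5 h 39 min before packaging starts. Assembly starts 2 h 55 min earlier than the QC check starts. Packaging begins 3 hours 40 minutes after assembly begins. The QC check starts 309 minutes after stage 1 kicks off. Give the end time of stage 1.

10:46 AM

The QC check starts at 10:31 AM + 309 min = 3:40 PM.
Assembly starts at 3:40 PM − 175 min = 12:45 PM.
Packaging starts at 12:45 PM + 220 min = 4:25 PM.
Stage 1 ends at 4:25 PM − 339 min = 10:46 AM.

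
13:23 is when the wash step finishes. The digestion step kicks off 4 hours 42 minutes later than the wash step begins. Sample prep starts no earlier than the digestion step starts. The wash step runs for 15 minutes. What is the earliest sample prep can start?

17:50

The wash step starts at 13:23 − 15 min = 13:08.
The digestion step starts at 13:08 + 282 min = 17:50.
Sample prep is bounded by the digestion step, so the earliest it can start is 17:50.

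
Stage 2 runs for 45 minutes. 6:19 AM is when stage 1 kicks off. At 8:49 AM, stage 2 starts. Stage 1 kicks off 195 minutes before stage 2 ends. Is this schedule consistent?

Stage 2 ends at 8:49 AM + 45 min = 9:34 AM.
Stage 1 starts at 9:34 AM − 195 min = 6:19 AM.
That matches the stated 6:19 AM, so the schedule is consistent.

Yes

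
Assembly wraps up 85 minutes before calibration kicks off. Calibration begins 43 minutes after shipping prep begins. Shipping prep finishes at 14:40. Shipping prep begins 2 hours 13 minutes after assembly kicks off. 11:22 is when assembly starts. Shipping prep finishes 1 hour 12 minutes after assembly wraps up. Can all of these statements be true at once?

No

Shipping prep starts at 11:22 + 133 min = 13:35.
Calibration starts at 13:35 + 43 min = 14:18.
Assembly ends at 14:18 − 85 min = 12:53.
Shipping prep ends at 12:53 + 72 min = 14:05.
But shipping prep is also said to end at 14:40 — a 35-minute conflict.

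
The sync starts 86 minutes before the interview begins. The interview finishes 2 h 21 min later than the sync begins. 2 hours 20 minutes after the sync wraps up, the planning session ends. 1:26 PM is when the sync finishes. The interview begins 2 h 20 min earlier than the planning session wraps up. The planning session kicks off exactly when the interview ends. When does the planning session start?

2:21 PM

The planning session ends at 1:26 PM + 140 min = 3:46 PM.
The interview starts at 3:46 PM − 140 min = 1:26 PM.
The sync starts at 1:26 PM − 86 min = 12:00 PM.
The interview ends at 12:00 PM + 141 min = 2:21 PM.
So the planning session starts at 2:21 PM.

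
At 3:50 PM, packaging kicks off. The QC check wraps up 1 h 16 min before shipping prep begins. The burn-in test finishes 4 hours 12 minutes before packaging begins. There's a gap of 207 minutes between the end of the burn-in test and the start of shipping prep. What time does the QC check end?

1:49 PM

The burn-in test ends at 3:50 PM − 252 min = 11:38 AM.
Shipping prep starts at 11:38 AM + 207 min = 3:05 PM.
The QC check ends at 3:05 PM − 76 min = 1:49 PM.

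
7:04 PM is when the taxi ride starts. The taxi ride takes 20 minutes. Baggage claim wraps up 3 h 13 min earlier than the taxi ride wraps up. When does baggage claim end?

The taxi ride ends at 7:04 PM + 20 min = 7:24 PM.
Baggage claim ends at 7:24 PM − 193 min = 4:11 PM.

4:11 PM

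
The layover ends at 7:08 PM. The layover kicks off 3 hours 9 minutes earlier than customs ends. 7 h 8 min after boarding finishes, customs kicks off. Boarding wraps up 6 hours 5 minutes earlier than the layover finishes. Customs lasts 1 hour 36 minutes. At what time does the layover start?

6:38 PM

Boarding ends at 7:08 PM − 365 min = 1:03 PM.
Customs starts at 1:03 PM + 428 min = 8:11 PM.
Customs ends at 8:11 PM + 96 min = 9:47 PM.
The layover starts at 9:47 PM − 189 min = 6:38 PM.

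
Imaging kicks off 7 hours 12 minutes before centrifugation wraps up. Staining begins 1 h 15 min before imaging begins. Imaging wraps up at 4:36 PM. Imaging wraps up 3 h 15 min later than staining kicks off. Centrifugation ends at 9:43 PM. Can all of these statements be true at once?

Imaging starts at 9:43 PM − 432 min = 2:31 PM.
Staining starts at 2:31 PM − 75 min = 1:16 PM.
Imaging ends at 1:16 PM + 195 min = 4:31 PM.
But imaging is also said to end at 4:36 PM — a 5-minute conflict.

No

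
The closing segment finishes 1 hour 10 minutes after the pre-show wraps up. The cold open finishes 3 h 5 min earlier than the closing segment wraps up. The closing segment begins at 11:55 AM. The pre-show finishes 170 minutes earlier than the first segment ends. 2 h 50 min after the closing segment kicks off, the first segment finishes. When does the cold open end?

The first segment ends at 11:55 AM + 170 min = 2:45 PM.
The pre-show ends at 2:45 PM − 170 min = 11:55 AM.
The closing segment ends at 11:55 AM + 70 min = 1:05 PM.
The cold open ends at 1:05 PM − 185 min = 10:00 AM.

10:00 AM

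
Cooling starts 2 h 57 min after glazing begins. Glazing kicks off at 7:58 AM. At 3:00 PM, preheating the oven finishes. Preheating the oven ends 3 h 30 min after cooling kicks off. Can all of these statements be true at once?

Cooling starts at 7:58 AM + 177 min = 10:55 AM.
Preheating the oven ends at 10:55 AM + 210 min = 2:25 PM.
But preheating the oven is also said to end at 3:00 PM — a 35-minute conflict.

No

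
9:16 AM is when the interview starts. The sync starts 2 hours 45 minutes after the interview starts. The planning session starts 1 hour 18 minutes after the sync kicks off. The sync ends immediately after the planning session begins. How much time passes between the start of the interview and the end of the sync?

The sync starts at 9:16 AM + 165 min = 12:01 PM.
The planning session starts at 12:01 PM + 78 min = 1:19 PM.
So the sync ends at 1:19 PM.
From 9:16 AM to 1:19 PM is 4 hours 3 minutes.

4 hours 3 minutes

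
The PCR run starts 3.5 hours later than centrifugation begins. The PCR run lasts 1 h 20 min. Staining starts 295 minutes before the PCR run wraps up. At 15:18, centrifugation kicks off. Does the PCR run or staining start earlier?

The PCR run starts at 15:18 + 210 min = 18:48.
The PCR run ends at 18:48 + 80 min = 20:08.
Staining starts at 20:08 − 295 min = 15:13.
The PCR run starts at 18:48 and staining starts at 15:13, so staining is first.

staining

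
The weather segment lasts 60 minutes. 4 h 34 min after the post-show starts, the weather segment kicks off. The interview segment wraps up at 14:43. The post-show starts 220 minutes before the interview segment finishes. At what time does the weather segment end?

16:37

The post-show starts at 14:43 − 220 min = 11:03.
The weather segment starts at 11:03 + 274 min = 15:37.
The weather segment ends at 15:37 + 60 min = 16:37.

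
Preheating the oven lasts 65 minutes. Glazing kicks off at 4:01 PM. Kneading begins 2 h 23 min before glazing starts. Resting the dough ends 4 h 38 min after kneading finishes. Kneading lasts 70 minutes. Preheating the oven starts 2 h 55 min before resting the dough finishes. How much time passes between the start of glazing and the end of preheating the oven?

Kneading starts at 4:01 PM − 143 min = 1:38 PM.
Kneading ends at 1:38 PM + 70 min = 2:48 PM.
Resting the dough ends at 2:48 PM + 278 min = 7:26 PM.
Preheating the oven starts at 7:26 PM − 175 min = 4:31 PM.
Preheating the oven ends at 4:31 PM + 65 min = 5:36 PM.
From 4:01 PM to 5:36 PM is 1 hour 35 minutes.

1 hour 35 minutes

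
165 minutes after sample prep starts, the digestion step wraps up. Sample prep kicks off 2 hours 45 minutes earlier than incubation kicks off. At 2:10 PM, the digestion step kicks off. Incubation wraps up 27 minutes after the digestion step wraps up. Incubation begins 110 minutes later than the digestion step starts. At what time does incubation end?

4:27 PM

Incubation starts at 2:10 PM + 110 min = 4:00 PM.
Sample prep starts at 4:00 PM − 165 min = 1:15 PM.
The digestion step ends at 1:15 PM + 165 min = 4:00 PM.
Incubation ends at 4:00 PM + 27 min = 4:27 PM.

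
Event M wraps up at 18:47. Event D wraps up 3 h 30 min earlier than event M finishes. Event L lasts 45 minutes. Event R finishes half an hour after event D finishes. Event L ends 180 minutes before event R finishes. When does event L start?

Event D ends at 18:47 − 210 min = 15:17.
Event R ends at 15:17 + 30 min = 15:47.
Event L ends at 15:47 − 180 min = 12:47.
Event L starts at 12:47 − 45 min = 12:02.

12:02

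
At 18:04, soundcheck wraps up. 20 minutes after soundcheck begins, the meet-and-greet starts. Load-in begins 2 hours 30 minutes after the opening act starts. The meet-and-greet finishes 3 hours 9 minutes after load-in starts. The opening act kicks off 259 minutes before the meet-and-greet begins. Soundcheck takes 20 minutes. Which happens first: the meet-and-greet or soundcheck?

Soundcheck starts at 18:04 − 20 min = 17:44.
The meet-and-greet starts at 17:44 + 20 min = 18:04.
The meet-and-greet starts at 18:04 and soundcheck starts at 17:44, so soundcheck is first.

soundcheck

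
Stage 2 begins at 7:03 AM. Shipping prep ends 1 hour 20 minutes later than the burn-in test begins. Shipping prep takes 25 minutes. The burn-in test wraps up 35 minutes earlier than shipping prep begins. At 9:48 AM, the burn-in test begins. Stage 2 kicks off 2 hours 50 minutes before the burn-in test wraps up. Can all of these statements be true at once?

No

Shipping prep ends at 9:48 AM + 80 min = 11:08 AM.
Shipping prep starts at 11:08 AM − 25 min = 10:43 AM.
The burn-in test ends at 10:43 AM − 35 min = 10:08 AM.
Stage 2 starts at 10:08 AM − 170 min = 7:18 AM.
But stage 2 is also said to start at 7:03 AM — a 15-minute conflict.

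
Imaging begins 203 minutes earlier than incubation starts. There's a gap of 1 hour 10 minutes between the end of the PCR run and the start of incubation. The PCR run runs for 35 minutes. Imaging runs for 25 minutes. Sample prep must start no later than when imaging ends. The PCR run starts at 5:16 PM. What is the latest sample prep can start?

The PCR run ends at 5:16 PM + 35 min = 5:51 PM.
Incubation starts at 5:51 PM + 70 min = 7:01 PM.
Imaging starts at 7:01 PM − 203 min = 3:38 PM.
Imaging ends at 3:38 PM + 25 min = 4:03 PM.
Sample prep is bounded by imaging, so the latest it can start is 4:03 PM.

4:03 PM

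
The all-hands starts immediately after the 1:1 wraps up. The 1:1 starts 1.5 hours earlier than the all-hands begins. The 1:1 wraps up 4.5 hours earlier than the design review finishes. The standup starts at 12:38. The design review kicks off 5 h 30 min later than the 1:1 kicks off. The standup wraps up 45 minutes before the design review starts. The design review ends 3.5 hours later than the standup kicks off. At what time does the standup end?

The design review ends at 12:38 + 210 min = 16:08.
The 1:1 ends at 16:08 − 270 min = 11:38.
So the all-hands starts at 11:38.
The 1:1 starts at 11:38 − 90 min = 10:08.
The design review starts at 10:08 + 330 min = 15:38.
The standup ends at 15:38 − 45 min = 14:53.

14:53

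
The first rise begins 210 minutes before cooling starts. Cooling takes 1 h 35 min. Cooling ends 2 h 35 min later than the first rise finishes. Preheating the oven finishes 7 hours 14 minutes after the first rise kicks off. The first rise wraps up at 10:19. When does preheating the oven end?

Cooling ends at 10:19 + 155 min = 12:54.
Cooling starts at 12:54 − 95 min = 11:19.
The first rise starts at 11:19 − 210 min = 07:49.
Preheating the oven ends at 07:49 + 434 min = 15:03.

15:03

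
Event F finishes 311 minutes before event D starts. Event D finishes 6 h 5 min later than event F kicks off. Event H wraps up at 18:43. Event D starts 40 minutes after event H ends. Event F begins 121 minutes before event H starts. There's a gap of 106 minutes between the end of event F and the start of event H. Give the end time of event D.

Event D starts at 18:43 + 40 min = 19:23.
Event F ends at 19:23 − 311 min = 14:12.
Event H starts at 14:12 + 106 min = 15:58.
Event F starts at 15:58 − 121 min = 13:57.
Event D ends at 13:57 + 365 min = 20:02.

20:02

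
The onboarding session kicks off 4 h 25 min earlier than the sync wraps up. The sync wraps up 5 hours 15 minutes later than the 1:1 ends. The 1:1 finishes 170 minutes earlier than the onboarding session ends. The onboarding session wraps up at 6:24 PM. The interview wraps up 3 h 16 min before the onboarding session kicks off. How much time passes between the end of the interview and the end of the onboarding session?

316 minutes

The 1:1 ends at 6:24 PM − 170 min = 3:34 PM.
The sync ends at 3:34 PM + 315 min = 8:49 PM.
The onboarding session starts at 8:49 PM − 265 min = 4:24 PM.
The interview ends at 4:24 PM − 196 min = 1:08 PM.
From 1:08 PM to 6:24 PM is 316 minutes.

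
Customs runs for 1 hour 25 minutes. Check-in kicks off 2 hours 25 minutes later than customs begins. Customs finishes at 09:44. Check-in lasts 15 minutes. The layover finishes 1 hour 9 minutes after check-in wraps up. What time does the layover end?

Customs starts at 09:44 − 85 min = 08:19.
Check-in starts at 08:19 + 145 min = 10:44.
Check-in ends at 10:44 + 15 min = 10:59.
The layover ends at 10:59 + 69 min = 12:08.

12:08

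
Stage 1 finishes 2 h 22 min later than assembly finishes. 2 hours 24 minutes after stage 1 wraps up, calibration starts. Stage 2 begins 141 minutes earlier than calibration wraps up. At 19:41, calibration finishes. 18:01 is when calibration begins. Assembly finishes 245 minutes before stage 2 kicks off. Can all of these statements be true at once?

Stage 2 starts at 19:41 − 141 min = 17:20.
Assembly ends at 17:20 − 245 min = 13:15.
Stage 1 ends at 13:15 + 142 min = 15:37.
Calibration starts at 15:37 + 144 min = 18:01.
That matches the stated 18:01, so the schedule is consistent.

Yes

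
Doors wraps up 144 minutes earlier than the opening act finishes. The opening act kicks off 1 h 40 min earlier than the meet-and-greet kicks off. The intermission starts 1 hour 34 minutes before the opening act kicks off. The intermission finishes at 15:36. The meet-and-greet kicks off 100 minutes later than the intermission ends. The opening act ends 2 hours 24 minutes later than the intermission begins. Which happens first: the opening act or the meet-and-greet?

The meet-and-greet starts at 15:36 + 100 min = 17:16.
The opening act starts at 17:16 − 100 min = 15:36.
The opening act starts at 15:36 and the meet-and-greet starts at 17:16, so the opening act is first.

the opening act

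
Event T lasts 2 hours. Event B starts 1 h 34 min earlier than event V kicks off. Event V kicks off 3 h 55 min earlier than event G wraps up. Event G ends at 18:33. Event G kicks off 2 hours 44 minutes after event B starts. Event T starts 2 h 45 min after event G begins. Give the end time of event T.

Event V starts at 18:33 − 235 min = 14:38.
Event B starts at 14:38 − 94 min = 13:04.
Event G starts at 13:04 + 164 min = 15:48.
Event T starts at 15:48 + 165 min = 18:33.
Event T ends at 18:33 + 120 min = 20:33.

20:33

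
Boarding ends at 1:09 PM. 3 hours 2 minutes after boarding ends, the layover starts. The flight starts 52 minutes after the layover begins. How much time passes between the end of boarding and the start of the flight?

234 minutes

The layover starts at 1:09 PM + 182 min = 4:11 PM.
The flight starts at 4:11 PM + 52 min = 5:03 PM.
From 1:09 PM to 5:03 PM is 234 minutes.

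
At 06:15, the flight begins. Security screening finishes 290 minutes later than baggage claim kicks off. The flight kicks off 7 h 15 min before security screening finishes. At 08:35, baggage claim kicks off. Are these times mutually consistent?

Security screening ends at 08:35 + 290 min = 13:25.
The flight starts at 13:25 − 435 min = 06:10.
But the flight is also said to start at 06:15 — a 5-minute conflict.

No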